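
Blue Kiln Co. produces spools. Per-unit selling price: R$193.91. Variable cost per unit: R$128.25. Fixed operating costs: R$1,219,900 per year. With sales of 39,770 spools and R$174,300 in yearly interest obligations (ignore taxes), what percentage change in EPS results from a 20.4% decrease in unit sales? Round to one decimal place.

-43.8%

Total contribution margin = 39,770 × R$65.66 = R$2,611,298.20.
EBIT = R$2,611,298.20 − R$1,219,900 = R$1,391,398.20.
After interest of R$174,300.00, pre-tax earnings = R$1,217,098.20.
DCL = total CM / (EBIT − I) = R$2,611,298.20 / R$1,217,098.20 = 2.1455.
%ΔEPS = DCL × %ΔSales = 2.1455 × -20.4% = -43.8%.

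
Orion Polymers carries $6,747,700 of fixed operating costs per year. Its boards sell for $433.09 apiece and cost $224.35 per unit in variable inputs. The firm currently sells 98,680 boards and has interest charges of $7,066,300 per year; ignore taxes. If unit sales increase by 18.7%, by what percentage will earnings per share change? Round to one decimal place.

+56.8%

Contribution at this volume is 98,680 × $208.74 = $20,598,463.20.
Subtracting fixed costs: EBIT = $20,598,463.20 − $6,747,700 = $13,850,763.20.
Interest = $7,066,300.00, so EBIT − I = $6,784,463.20.
Degree of combined leverage = contribution ÷ (EBIT − I) = $20,598,463.20 ÷ $6,784,463.20 = 3.0361.
%ΔEPS = DCL × %ΔSales = 3.0361 × +18.7% = +56.8%.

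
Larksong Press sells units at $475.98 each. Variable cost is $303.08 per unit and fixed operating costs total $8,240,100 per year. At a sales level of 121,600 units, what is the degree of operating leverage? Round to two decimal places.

1.64

Contribution at this volume is 121,600 × $172.90 = $21,024,640.00.
Operating income = contribution − fixed costs = $21,024,640.00 − $8,240,100 = $12,784,540.00.
So DOL = total CM / EBIT = $21,024,640.00 / $12,784,540.00 = 1.6445.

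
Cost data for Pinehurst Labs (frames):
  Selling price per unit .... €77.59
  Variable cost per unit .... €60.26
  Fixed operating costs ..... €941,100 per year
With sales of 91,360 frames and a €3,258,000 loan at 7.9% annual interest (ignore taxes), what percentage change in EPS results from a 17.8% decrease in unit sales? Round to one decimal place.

-73.2%

At 91,360 units, contribution = 91,360 × €17.33 = €1,583,268.80.
Operating income = contribution − fixed costs = €1,583,268.80 − €941,100 = €642,168.80.
Interest = €257,382.00, so EBIT − I = €384,786.80.
DCL = total CM / (EBIT − I) = €1,583,268.80 / €384,786.80 = 4.1147.
%ΔEPS = DCL × %ΔSales = 4.1147 × -17.8% = -73.2%.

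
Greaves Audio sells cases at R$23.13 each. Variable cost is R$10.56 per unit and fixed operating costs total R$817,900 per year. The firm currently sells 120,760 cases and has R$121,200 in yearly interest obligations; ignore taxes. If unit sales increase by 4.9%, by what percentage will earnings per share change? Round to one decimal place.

Contribution at this volume is 120,760 × R$12.57 = R$1,517,953.20.
Operating income = contribution − fixed costs = R$1,517,953.20 − R$817,900 = R$700,053.20.
Interest = R$121,200.00, so EBIT − I = R$578,853.20.
Degree of combined leverage = contribution ÷ (EBIT − I) = R$1,517,953.20 ÷ R$578,853.20 = 2.6223.
EPS therefore changes by 2.6223 × (+4.9%) = +12.8%.

+12.8%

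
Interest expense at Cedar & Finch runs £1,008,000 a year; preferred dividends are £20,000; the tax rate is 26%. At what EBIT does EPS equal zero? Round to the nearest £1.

£1,035,027

Preferred dividends are paid after tax, so their pre-tax equivalent is £20,000 ÷ (1 − 0.26) = £27,027.03.
EPS = 0 when EBIT covers interest plus the pre-tax preferred burden: £1,008,000 + £27,027.03 = £1,035,027.03.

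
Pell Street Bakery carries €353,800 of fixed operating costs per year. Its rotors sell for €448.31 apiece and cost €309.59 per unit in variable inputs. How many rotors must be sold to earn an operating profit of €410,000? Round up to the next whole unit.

5,507 rotors

Unit CM = price − variable cost = €448.31 − €309.59 = €138.72.
Need Q such that Q × €138.72 − €353,800 = €410,000, i.e. Q = €763,800 / €138.72 = 5,506.06 → 5,507.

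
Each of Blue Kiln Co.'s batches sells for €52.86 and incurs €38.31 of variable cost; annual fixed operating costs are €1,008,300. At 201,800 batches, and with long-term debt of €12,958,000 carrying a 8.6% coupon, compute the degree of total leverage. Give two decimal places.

Contribution at this volume is 201,800 × €14.55 = €2,936,190.00.
Operating income = contribution − fixed costs = €2,936,190.00 − €1,008,300 = €1,927,890.00. Interest = €1,114,388.00, so EBIT − I = €813,502.00.
DCL = contribution ÷ (EBIT − I) = €2,936,190.00 ÷ €813,502.00 = 3.6093.

3.61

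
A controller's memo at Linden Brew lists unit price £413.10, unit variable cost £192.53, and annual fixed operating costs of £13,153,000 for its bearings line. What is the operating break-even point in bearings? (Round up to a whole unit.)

Contribution margin per unit = £413.10 − £192.53 = £220.57.
Break-even volume = fixed costs ÷ CM per unit = £13,153,000 ÷ £220.57 = 59,631.86, so 59,632 bearings.

59,632 bearings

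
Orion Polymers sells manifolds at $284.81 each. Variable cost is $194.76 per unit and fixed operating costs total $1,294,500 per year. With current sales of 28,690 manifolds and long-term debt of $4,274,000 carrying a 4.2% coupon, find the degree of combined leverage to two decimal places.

Contribution at this volume is 28,690 × $90.05 = $2,583,534.50.
Subtracting fixed costs: EBIT = $2,583,534.50 − $1,294,500 = $1,289,034.50. Interest = $179,508.00, so EBIT − I = $1,109,526.50.
DCL = contribution ÷ (EBIT − I) = $2,583,534.50 ÷ $1,109,526.50 = 2.3285.

2.33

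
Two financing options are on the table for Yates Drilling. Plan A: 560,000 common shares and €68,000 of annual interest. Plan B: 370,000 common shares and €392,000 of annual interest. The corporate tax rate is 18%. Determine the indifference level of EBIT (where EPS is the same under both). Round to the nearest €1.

At indifference, (EBIT − 68,000)(1 − t)/560,000 = (EBIT − 392,000)(1 − t)/370,000.
Cancelling (1 − t) and cross-multiplying: 370,000·(EBIT − 68,000) = 560,000·(EBIT − 392,000).
EBIT × (560,000 − 370,000) = 392,000 × 560,000 − 68,000 × 370,000 = 194,360,000,000, so EBIT = 194,360,000,000 ÷ 190,000 = 1,022,947.37.

€1,022,947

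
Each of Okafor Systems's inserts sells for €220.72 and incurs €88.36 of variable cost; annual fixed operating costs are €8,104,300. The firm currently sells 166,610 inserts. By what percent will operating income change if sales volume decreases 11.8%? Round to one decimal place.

-18.7%

Contribution at this volume is 166,610 × €132.36 = €22,052,499.60.
Operating income = contribution − fixed costs = €22,052,499.60 − €8,104,300 = €13,948,199.60.
So DOL = total CM / EBIT = €22,052,499.60 / €13,948,199.60 = 1.5810.
%ΔEBIT = DOL × %ΔSales = 1.5810 × -11.8% = -18.7%.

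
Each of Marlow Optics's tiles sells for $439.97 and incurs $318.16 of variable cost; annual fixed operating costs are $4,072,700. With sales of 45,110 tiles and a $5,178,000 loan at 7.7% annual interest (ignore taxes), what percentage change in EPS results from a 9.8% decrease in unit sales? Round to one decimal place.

-52.6%

Total contribution margin = 45,110 × $121.81 = $5,494,849.10.
Operating income = contribution − fixed costs = $5,494,849.10 − $4,072,700 = $1,422,149.10.
Interest = $398,706.00, so EBIT − I = $1,023,443.10.
DCL = total CM / (EBIT − I) = $5,494,849.10 / $1,023,443.10 = 5.3690.
%ΔEPS = DCL × %ΔSales = 5.3690 × -9.8% = -52.6%.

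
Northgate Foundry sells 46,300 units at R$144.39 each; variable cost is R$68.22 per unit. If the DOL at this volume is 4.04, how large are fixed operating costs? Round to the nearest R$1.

R$2,653,733

Total contribution margin = 46,300 × R$76.17 = R$3,526,671.00.
DOL = contribution / EBIT, so EBIT = R$3,526,671.00 / 4.04 = R$872,938.37.
And FC = contribution − EBIT = R$3,526,671.00 − R$872,938.37 = R$2,653,733.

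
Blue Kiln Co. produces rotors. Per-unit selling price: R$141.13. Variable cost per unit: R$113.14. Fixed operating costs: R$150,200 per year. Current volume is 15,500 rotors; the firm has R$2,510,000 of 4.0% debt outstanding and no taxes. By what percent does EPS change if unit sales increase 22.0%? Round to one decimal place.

+52.1%

Contribution at this volume is 15,500 × R$27.99 = R$433,845.00.
Operating income = contribution − fixed costs = R$433,845.00 − R$150,200 = R$283,645.00.
After interest of R$100,400.00, pre-tax earnings = R$183,245.00.
Degree of combined leverage = contribution ÷ (EBIT − I) = R$433,845.00 ÷ R$183,245.00 = 2.3676.
%ΔEPS = DCL × %ΔSales = 2.3676 × +22.0% = +52.1%.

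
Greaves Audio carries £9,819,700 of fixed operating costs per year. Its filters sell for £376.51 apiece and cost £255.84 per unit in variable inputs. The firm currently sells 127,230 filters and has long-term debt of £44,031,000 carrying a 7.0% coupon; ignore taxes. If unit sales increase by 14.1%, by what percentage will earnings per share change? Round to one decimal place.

Contribution at this volume is 127,230 × £120.67 = £15,352,844.10.
Subtracting fixed costs: EBIT = £15,352,844.10 − £9,819,700 = £5,533,144.10.
After interest of £3,082,170.00, pre-tax earnings = £2,450,974.10.
DCL = total CM / (EBIT − I) = £15,352,844.10 / £2,450,974.10 = 6.2640.
EPS therefore changes by 6.2640 × (+14.1%) = +88.3%.

+88.3%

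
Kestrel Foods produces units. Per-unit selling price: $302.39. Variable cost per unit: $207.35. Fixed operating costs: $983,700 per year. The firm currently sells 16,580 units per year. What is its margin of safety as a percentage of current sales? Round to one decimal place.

Unit CM = price − variable cost = $302.39 − $207.35 = $95.04. Break-even units = $983,700 ÷ $95.04 = 10,350.38; break-even revenue = 10,350.38 × $302.39 = $3,129,851.04.
Current sales = 16,580 × $302.39 = $5,013,626.20.
Margin of safety = ($5,013,626.20 − $3,129,851.04) ÷ $5,013,626.20 = 37.6%.

37.6%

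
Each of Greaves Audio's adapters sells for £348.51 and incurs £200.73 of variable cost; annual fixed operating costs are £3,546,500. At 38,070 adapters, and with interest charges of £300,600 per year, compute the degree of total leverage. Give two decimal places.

3.16

Total contribution margin = 38,070 × £147.78 = £5,625,984.60.
Subtracting fixed costs: EBIT = £5,625,984.60 − £3,546,500 = £2,079,484.60. Interest = £300,600.00, so EBIT − I = £1,778,884.60.
DCL = contribution ÷ (EBIT − I) = £5,625,984.60 ÷ £1,778,884.60 = 3.1626.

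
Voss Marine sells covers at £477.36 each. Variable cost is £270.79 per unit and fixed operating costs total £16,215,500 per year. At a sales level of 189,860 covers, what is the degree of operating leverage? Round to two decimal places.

At 189,860 units, contribution = 189,860 × £206.57 = £39,219,380.20.
Subtracting fixed costs: EBIT = £39,219,380.20 − £16,215,500 = £23,003,880.20.
DOL = contribution ÷ EBIT = £39,219,380.20 ÷ £23,003,880.20 = 1.7049.

1.70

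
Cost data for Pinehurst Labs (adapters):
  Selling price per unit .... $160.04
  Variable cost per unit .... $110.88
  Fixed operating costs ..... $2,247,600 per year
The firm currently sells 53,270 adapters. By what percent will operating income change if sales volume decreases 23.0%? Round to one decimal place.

-162.3%

Total contribution margin = 53,270 × $49.16 = $2,618,753.20.
EBIT = $2,618,753.20 − $2,247,600 = $371,153.20.
So DOL = total CM / EBIT = $2,618,753.20 / $371,153.20 = 7.0557.
So EBIT moves 7.0557 × (-23.0%) = -162.3%.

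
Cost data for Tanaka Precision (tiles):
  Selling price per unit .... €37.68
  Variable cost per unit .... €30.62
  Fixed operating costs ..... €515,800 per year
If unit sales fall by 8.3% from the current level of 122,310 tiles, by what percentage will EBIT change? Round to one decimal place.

Total contribution margin = 122,310 × €7.06 = €863,508.60.
Operating income = contribution − fixed costs = €863,508.60 − €515,800 = €347,708.60.
Degree of operating leverage = €863,508.60 / €347,708.60 = 2.4834.
Operating income changes by 2.4834 × -8.3% = -20.6%.

-20.6%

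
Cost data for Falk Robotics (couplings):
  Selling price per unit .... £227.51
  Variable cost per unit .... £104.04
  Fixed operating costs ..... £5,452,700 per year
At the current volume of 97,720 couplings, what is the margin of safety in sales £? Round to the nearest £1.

Contribution margin per unit = £227.51 − £104.04 = £123.47. Break-even units = £5,452,700 ÷ £123.47 = 44,162.14; break-even revenue = 44,162.14 × £227.51 = £10,047,329.53.
Current sales = 97,720 × £227.51 = £22,232,277.20.
Margin of safety = £22,232,277.20 − £10,047,329.53 = £12,184,948.

£12,184,948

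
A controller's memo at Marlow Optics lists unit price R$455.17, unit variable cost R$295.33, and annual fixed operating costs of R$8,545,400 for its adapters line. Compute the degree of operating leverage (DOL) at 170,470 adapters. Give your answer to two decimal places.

Total contribution margin = 170,470 × R$159.84 = R$27,247,924.80.
Operating income = contribution − fixed costs = R$27,247,924.80 − R$8,545,400 = R$18,702,524.80.
So DOL = total CM / EBIT = R$27,247,924.80 / R$18,702,524.80 = 1.4569.

1.46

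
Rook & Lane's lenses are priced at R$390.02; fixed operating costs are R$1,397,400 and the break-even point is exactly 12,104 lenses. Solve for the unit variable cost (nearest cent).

Contribution per unit must be FC / Q = R$1,397,400 / 12,104 = R$115.4494.
Variable cost per unit = R$390.02 − R$115.4494 = R$274.57.

R$274.57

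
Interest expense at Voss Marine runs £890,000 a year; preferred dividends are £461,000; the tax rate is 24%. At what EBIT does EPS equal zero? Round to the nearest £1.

£1,496,579

Preferred dividends are paid after tax, so their pre-tax equivalent is £461,000 ÷ (1 − 0.24) = £606,578.95.
EPS = 0 when EBIT covers interest plus the pre-tax preferred burden: £890,000 + £606,578.95 = £1,496,578.95.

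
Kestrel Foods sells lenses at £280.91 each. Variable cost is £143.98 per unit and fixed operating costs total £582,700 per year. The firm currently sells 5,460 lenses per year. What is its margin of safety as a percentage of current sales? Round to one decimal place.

22.1%

Each unit contributes £280.91 − £143.98 = £136.93. Break-even units = £582,700 ÷ £136.93 = 4,255.46; break-even revenue = 4,255.46 × £280.91 = £1,195,400.99.
Current sales = 5,460 × £280.91 = £1,533,768.60.
Margin of safety = (£1,533,768.60 − £1,195,400.99) ÷ £1,533,768.60 = 22.1%.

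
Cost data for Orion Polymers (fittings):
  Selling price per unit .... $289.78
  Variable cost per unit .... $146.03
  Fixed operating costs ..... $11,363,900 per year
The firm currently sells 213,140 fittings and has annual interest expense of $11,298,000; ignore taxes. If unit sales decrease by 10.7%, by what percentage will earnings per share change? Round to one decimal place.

Total contribution margin = 213,140 × $143.75 = $30,638,875.00.
EBIT = $30,638,875.00 − $11,363,900 = $19,274,975.00.
Interest = $11,298,000.00, so EBIT − I = $7,976,975.00.
DCL = total CM / (EBIT − I) = $30,638,875.00 / $7,976,975.00 = 3.8409.
%ΔEPS = DCL × %ΔSales = 3.8409 × -10.7% = -41.1%.

-41.1%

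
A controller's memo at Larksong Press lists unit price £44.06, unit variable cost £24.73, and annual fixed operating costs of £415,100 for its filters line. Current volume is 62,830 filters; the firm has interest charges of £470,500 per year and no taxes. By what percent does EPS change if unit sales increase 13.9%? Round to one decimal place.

+51.3%

Total contribution margin = 62,830 × £19.33 = £1,214,503.90.
Operating income = contribution − fixed costs = £1,214,503.90 − £415,100 = £799,403.90.
After interest of £470,500.00, pre-tax earnings = £328,903.90.
DCL = total CM / (EBIT − I) = £1,214,503.90 / £328,903.90 = 3.6926.
EPS therefore changes by 3.6926 × (+13.9%) = +51.3%.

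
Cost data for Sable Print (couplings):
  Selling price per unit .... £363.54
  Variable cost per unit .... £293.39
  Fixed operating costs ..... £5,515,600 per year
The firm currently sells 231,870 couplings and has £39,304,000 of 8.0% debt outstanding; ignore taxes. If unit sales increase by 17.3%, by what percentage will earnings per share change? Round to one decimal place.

+37.0%

At 231,870 units, contribution = 231,870 × £70.15 = £16,265,680.50.
Subtracting fixed costs: EBIT = £16,265,680.50 − £5,515,600 = £10,750,080.50.
After interest of £3,144,320.00, pre-tax earnings = £7,605,760.50.
Degree of combined leverage = contribution ÷ (EBIT − I) = £16,265,680.50 ÷ £7,605,760.50 = 2.1386.
%ΔEPS = DCL × %ΔSales = 2.1386 × +17.3% = +37.0%.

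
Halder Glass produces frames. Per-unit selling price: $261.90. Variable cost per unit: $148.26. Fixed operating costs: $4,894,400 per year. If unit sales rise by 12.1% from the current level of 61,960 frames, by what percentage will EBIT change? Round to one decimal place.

+39.7%

At 61,960 units, contribution = 61,960 × $113.64 = $7,041,134.40.
EBIT = $7,041,134.40 − $4,894,400 = $2,146,734.40.
DOL = contribution ÷ EBIT = $7,041,134.40 ÷ $2,146,734.40 = 3.2799.
Operating income changes by 3.2799 × +12.1% = +39.7%.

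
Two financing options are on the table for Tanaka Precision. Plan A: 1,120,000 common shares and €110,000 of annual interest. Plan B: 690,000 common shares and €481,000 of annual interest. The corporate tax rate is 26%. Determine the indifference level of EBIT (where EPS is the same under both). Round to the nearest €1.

€1,076,326

At indifference, (EBIT − 110,000)(1 − t)/1,120,000 = (EBIT − 481,000)(1 − t)/690,000.
Cancelling (1 − t) and cross-multiplying: 690,000·(EBIT − 110,000) = 1,120,000·(EBIT − 481,000).
EBIT × (1,120,000 − 690,000) = 481,000 × 1,120,000 − 110,000 × 690,000 = 462,820,000,000, so EBIT = 462,820,000,000 ÷ 430,000 = 1,076,325.58.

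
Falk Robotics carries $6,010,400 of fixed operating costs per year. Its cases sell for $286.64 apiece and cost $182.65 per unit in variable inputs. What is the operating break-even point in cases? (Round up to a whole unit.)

57,798 cases

Unit CM = price − variable cost = $286.64 − $182.65 = $103.99.
Break-even Q = $6,010,400 / $103.99 = 57,797.87 → 57,798 cases.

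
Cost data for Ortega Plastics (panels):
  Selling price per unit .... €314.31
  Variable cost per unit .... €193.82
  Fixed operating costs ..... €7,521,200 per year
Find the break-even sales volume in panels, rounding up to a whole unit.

62,422 panels

Unit CM = price − variable cost = €314.31 − €193.82 = €120.49.
Break-even Q = €7,521,200 / €120.49 = 62,421.78 → 62,422 panels.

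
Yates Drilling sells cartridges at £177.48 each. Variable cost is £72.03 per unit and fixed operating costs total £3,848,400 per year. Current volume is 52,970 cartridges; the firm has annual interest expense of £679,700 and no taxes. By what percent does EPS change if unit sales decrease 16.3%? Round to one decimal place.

Contribution at this volume is 52,970 × £105.45 = £5,585,686.50.
EBIT = £5,585,686.50 − £3,848,400 = £1,737,286.50.
Interest = £679,700.00, so EBIT − I = £1,057,586.50.
Degree of combined leverage = contribution ÷ (EBIT − I) = £5,585,686.50 ÷ £1,057,586.50 = 5.2815.
EPS therefore changes by 5.2815 × (-16.3%) = -86.1%.

-86.1%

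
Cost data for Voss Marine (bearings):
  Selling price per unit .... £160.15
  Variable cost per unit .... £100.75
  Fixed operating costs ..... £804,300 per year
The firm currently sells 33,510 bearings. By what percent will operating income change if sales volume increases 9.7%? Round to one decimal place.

+16.3%

At 33,510 units, contribution = 33,510 × £59.40 = £1,990,494.00.
Operating income = contribution − fixed costs = £1,990,494.00 − £804,300 = £1,186,194.00.
So DOL = total CM / EBIT = £1,990,494.00 / £1,186,194.00 = 1.6781.
%ΔEBIT = DOL × %ΔSales = 1.6781 × +9.7% = +16.3%.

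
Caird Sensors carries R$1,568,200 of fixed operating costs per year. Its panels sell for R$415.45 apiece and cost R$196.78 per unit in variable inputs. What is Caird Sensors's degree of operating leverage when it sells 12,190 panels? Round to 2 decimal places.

2.43

Contribution at this volume is 12,190 × R$218.67 = R$2,665,587.30.
Subtracting fixed costs: EBIT = R$2,665,587.30 − R$1,568,200 = R$1,097,387.30.
DOL = contribution ÷ EBIT = R$2,665,587.30 ÷ R$1,097,387.30 = 2.4290.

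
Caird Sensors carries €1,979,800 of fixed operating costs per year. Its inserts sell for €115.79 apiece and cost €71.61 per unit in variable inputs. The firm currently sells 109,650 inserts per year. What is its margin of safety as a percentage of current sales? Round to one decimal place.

Contribution margin per unit = €115.79 − €71.61 = €44.18. Break-even units = €1,979,800 ÷ €44.18 = 44,812.13; break-even revenue = 44,812.13 × €115.79 = €5,188,796.79.
Current sales = 109,650 × €115.79 = €12,696,373.50.
Margin of safety = (€12,696,373.50 − €5,188,796.79) ÷ €12,696,373.50 = 59.1%.

59.1%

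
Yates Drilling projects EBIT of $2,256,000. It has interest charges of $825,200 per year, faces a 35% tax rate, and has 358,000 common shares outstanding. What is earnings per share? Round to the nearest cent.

Pre-tax income = $2,256,000 − $825,200.00 = $1,430,800.00.
After tax at 35%: net income = $1,430,800.00 × 0.65 = $930,020.00.
EPS = $930,020.00 ÷ 358,000 = $2.60.

$2.60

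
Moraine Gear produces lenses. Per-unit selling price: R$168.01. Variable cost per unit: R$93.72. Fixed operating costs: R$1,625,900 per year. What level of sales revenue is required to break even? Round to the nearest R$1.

Contribution margin per unit = R$168.01 − R$93.72 = R$74.29, a CM ratio of R$74.29 ÷ R$168.01 = 0.4422.
Break-even revenue = fixed costs × price ÷ CM = R$1,625,900 × R$168.01 ÷ R$74.29 = R$3,677,042.

R$3,677,042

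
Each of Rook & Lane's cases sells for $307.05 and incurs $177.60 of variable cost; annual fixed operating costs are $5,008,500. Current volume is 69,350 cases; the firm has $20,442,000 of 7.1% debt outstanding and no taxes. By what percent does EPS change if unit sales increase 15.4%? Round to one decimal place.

+54.9%

At 69,350 units, contribution = 69,350 × $129.45 = $8,977,357.50.
EBIT = $8,977,357.50 − $5,008,500 = $3,968,857.50.
After interest of $1,451,382.00, pre-tax earnings = $2,517,475.50.
Degree of combined leverage = contribution ÷ (EBIT − I) = $8,977,357.50 ÷ $2,517,475.50 = 3.5660.
EPS therefore changes by 3.5660 × (+15.4%) = +54.9%.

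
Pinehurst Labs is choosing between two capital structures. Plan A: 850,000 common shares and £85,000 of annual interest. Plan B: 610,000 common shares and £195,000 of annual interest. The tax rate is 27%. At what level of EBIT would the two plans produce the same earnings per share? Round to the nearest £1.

Set EPS_A = EPS_B: (EBIT − £85,000)(1 − 0.27) ÷ 850,000 = (EBIT − £195,000)(1 − 0.27) ÷ 610,000.
The (1 − t) factor cancels: (EBIT − 85,000) × 610,000 = (EBIT − 195,000) × 850,000.
EBIT × (850,000 − 610,000) = 195,000 × 850,000 − 85,000 × 610,000 = 113,900,000,000, so EBIT = 113,900,000,000 ÷ 240,000 = 474,583.33.

£474,583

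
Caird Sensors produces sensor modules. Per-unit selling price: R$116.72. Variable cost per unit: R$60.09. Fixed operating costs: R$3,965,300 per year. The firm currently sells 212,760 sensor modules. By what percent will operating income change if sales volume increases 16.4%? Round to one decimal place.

Contribution at this volume is 212,760 × R$56.63 = R$12,048,598.80.
Subtracting fixed costs: EBIT = R$12,048,598.80 − R$3,965,300 = R$8,083,298.80.
DOL = contribution ÷ EBIT = R$12,048,598.80 ÷ R$8,083,298.80 = 1.4906.
So EBIT moves 1.4906 × (+16.4%) = +24.4%.

+24.4%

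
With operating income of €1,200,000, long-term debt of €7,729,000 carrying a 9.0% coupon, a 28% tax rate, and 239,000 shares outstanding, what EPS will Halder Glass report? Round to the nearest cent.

Pre-tax income = €1,200,000 − €695,610.00 = €504,390.00.
After tax at 28%: net income = €504,390.00 × 0.72 = €363,160.80.
EPS = €363,160.80 ÷ 239,000 = €1.52.

€1.52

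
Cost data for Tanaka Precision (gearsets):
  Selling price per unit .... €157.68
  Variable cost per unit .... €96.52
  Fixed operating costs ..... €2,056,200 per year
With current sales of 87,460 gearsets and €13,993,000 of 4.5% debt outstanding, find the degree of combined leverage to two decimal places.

At 87,460 units, contribution = 87,460 × €61.16 = €5,349,053.60.
Operating income = contribution − fixed costs = €5,349,053.60 − €2,056,200 = €3,292,853.60. Interest = €629,685.00, so EBIT − I = €2,663,168.60.
Degree of total leverage = total CM / (EBIT − interest) = €5,349,053.60 / €2,663,168.60 = 2.0085.

2.01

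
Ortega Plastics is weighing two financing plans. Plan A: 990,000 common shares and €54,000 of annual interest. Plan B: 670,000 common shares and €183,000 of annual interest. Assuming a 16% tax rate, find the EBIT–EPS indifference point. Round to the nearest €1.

€453,094

Set EPS_A = EPS_B: (EBIT − €54,000)(1 − 0.16) ÷ 990,000 = (EBIT − €183,000)(1 − 0.16) ÷ 670,000.
Cancelling (1 − t) and cross-multiplying: 670,000·(EBIT − 54,000) = 990,000·(EBIT − 183,000).
EBIT × (990,000 − 670,000) = 183,000 × 990,000 − 54,000 × 670,000 = 144,990,000,000, so EBIT = 144,990,000,000 ÷ 320,000 = 453,093.75.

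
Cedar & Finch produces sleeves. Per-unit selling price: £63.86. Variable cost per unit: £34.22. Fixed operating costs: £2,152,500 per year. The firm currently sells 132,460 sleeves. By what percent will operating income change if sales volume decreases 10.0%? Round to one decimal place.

At 132,460 units, contribution = 132,460 × £29.64 = £3,926,114.40.
Operating income = contribution − fixed costs = £3,926,114.40 − £2,152,500 = £1,773,614.40.
DOL = contribution ÷ EBIT = £3,926,114.40 ÷ £1,773,614.40 = 2.2136.
%ΔEBIT = DOL × %ΔSales = 2.2136 × -10.0% = -22.1%.

-22.1%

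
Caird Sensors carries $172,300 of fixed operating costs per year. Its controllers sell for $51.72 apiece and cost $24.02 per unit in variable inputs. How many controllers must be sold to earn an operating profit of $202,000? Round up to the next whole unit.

13,513 controllers

Each unit contributes $51.72 − $24.02 = $27.70.
Units = (FC + target) / CM = ($172,300 + $202,000) / $27.70 = 13,512.64, so 13,513 controllers.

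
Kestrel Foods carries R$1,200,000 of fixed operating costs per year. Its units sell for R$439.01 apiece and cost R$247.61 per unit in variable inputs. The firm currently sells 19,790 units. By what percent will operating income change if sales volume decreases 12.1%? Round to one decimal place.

-17.7%

At 19,790 units, contribution = 19,790 × R$191.40 = R$3,787,806.00.
Operating income = contribution − fixed costs = R$3,787,806.00 − R$1,200,000 = R$2,587,806.00.
DOL = contribution ÷ EBIT = R$3,787,806.00 ÷ R$2,587,806.00 = 1.4637.
%ΔEBIT = DOL × %ΔSales = 1.4637 × -12.1% = -17.7%.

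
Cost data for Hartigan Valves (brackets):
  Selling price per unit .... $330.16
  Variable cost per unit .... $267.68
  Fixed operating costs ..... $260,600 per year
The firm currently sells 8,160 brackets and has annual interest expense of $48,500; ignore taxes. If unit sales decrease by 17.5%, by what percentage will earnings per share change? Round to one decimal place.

-44.4%

At 8,160 units, contribution = 8,160 × $62.48 = $509,836.80.
EBIT = $509,836.80 − $260,600 = $249,236.80.
Interest = $48,500.00, so EBIT − I = $200,736.80.
Degree of combined leverage = contribution ÷ (EBIT − I) = $509,836.80 ÷ $200,736.80 = 2.5398.
EPS therefore changes by 2.5398 × (-17.5%) = -44.4%.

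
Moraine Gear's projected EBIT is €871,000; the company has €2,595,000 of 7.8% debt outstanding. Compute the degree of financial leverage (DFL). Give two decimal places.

Annual interest charges come to €202,410.00.
Degree of financial leverage = EBIT / (EBIT − interest) = €871,000 / €668,590.00 = 1.3027.

1.30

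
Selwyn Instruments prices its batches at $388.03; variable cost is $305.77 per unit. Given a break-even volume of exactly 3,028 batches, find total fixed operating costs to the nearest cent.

Contribution margin per unit = $388.03 − $305.77 = $82.26.
Since BE = FC / CM, FC = 3,028 × $82.26 = $249,083.28.

$249,083.28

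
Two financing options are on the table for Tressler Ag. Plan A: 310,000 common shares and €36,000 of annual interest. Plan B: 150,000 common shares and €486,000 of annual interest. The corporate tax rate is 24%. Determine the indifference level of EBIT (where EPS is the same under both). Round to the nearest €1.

€907,875

At indifference, (EBIT − 36,000)(1 − t)/310,000 = (EBIT − 486,000)(1 − t)/150,000.
The (1 − t) factor cancels: (EBIT − 36,000) × 150,000 = (EBIT − 486,000) × 310,000.
EBIT × (310,000 − 150,000) = 486,000 × 310,000 − 36,000 × 150,000 = 145,260,000,000, so EBIT = 145,260,000,000 ÷ 160,000 = 907,875.00.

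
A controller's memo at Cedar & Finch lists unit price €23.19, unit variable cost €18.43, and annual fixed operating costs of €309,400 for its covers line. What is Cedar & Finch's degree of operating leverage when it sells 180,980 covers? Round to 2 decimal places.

1.56

Total contribution margin = 180,980 × €4.76 = €861,464.80.
Operating income = contribution − fixed costs = €861,464.80 − €309,400 = €552,064.80.
DOL = contribution ÷ EBIT = €861,464.80 ÷ €552,064.80 = 1.5604.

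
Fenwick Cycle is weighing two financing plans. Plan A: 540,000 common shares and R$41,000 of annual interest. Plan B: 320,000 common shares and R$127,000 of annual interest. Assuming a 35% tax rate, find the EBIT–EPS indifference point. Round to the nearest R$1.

R$252,091

Set EPS_A = EPS_B: (EBIT − R$41,000)(1 − 0.35) ÷ 540,000 = (EBIT − R$127,000)(1 − 0.35) ÷ 320,000.
Cancelling (1 − t) and cross-multiplying: 320,000·(EBIT − 41,000) = 540,000·(EBIT − 127,000).
EBIT × (540,000 − 320,000) = 127,000 × 540,000 − 41,000 × 320,000 = 55,460,000,000, so EBIT = 55,460,000,000 ÷ 220,000 = 252,090.91.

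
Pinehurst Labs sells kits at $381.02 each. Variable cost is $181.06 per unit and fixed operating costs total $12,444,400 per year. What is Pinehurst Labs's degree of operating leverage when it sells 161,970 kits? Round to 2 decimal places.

1.62

Total contribution margin = 161,970 × $199.96 = $32,387,521.20.
Operating income = contribution − fixed costs = $32,387,521.20 − $12,444,400 = $19,943,121.20.
So DOL = total CM / EBIT = $32,387,521.20 / $19,943,121.20 = 1.6240.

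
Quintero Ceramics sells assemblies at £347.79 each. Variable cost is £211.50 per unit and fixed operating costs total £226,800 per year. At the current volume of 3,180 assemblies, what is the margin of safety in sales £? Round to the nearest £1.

£527,215

Contribution margin per unit = £347.79 − £211.50 = £136.29. Break-even units = £226,800 ÷ £136.29 = 1,664.10; break-even revenue = 1,664.10 × £347.79 = £578,756.86.
Actual sales revenue = 3,180 × £347.79 = £1,105,972.20.
Margin of safety = £1,105,972.20 − £578,756.86 = £527,215.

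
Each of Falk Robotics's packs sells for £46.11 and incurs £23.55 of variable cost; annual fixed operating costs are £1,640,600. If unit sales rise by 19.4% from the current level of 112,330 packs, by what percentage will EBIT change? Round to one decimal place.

Contribution at this volume is 112,330 × £22.56 = £2,534,164.80.
Operating income = contribution − fixed costs = £2,534,164.80 − £1,640,600 = £893,564.80.
Degree of operating leverage = £2,534,164.80 / £893,564.80 = 2.8360.
%ΔEBIT = DOL × %ΔSales = 2.8360 × +19.4% = +55.0%.

+55.0%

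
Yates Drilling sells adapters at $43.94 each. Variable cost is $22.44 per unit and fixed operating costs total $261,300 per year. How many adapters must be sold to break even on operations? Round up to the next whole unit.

12,154 adapters

Each unit contributes $43.94 − $22.44 = $21.50.
Units to break even: $261,300 ÷ $21.50 = 12,153.49, rounded up to 12,154.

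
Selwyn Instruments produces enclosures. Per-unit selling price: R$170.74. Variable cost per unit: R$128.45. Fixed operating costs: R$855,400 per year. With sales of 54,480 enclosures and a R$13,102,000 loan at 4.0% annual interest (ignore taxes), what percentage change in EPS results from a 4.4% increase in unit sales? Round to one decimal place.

+11.0%

Contribution at this volume is 54,480 × R$42.29 = R$2,303,959.20.
Subtracting fixed costs: EBIT = R$2,303,959.20 − R$855,400 = R$1,448,559.20.
Interest = R$524,080.00, so EBIT − I = R$924,479.20.
DCL = total CM / (EBIT − I) = R$2,303,959.20 / R$924,479.20 = 2.4922.
EPS therefore changes by 2.4922 × (+4.4%) = +11.0%.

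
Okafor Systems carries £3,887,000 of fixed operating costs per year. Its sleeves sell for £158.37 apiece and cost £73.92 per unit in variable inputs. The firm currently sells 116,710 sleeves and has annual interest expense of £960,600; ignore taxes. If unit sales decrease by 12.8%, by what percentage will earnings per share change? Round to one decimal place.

At 116,710 units, contribution = 116,710 × £84.45 = £9,856,159.50.
Subtracting fixed costs: EBIT = £9,856,159.50 − £3,887,000 = £5,969,159.50.
Interest = £960,600.00, so EBIT − I = £5,008,559.50.
Degree of combined leverage = contribution ÷ (EBIT − I) = £9,856,159.50 ÷ £5,008,559.50 = 1.9679.
EPS therefore changes by 1.9679 × (-12.8%) = -25.2%.

-25.2%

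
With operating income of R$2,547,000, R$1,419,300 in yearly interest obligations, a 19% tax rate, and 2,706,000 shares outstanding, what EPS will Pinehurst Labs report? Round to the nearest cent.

R$0.34

Pre-tax income = R$2,547,000 − R$1,419,300.00 = R$1,127,700.00.
Net income = R$1,127,700.00 × (1 − 0.19) = R$913,437.00.
Per share: R$913,437.00 / 2,706,000 shares = R$0.34.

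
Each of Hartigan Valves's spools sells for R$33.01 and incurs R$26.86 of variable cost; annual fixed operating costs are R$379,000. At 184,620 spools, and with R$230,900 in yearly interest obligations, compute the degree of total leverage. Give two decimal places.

Total contribution margin = 184,620 × R$6.15 = R$1,135,413.00.
Operating income = contribution − fixed costs = R$1,135,413.00 − R$379,000 = R$756,413.00. Interest = R$230,900.00.
DOL = R$1,135,413.00 ÷ R$756,413.00 = 1.5010; DFL = R$756,413.00 ÷ R$525,513.00 = 1.4394.
Combined leverage = 1.5010 × 1.4394 = 2.1605.

2.16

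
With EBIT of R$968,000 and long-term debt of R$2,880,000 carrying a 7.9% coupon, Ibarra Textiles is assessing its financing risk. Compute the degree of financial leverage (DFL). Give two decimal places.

Interest = R$227,520.00.
DFL = EBIT ÷ (EBIT − I) = R$968,000 ÷ (R$968,000 − R$227,520.00) = R$968,000 ÷ R$740,480.00 = 1.3073.

1.31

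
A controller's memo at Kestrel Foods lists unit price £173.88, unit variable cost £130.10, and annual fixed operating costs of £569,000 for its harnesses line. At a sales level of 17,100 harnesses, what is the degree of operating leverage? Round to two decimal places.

4.17

Contribution at this volume is 17,100 × £43.78 = £748,638.00.
Subtracting fixed costs: EBIT = £748,638.00 − £569,000 = £179,638.00.
DOL = contribution ÷ EBIT = £748,638.00 ÷ £179,638.00 = 4.1675.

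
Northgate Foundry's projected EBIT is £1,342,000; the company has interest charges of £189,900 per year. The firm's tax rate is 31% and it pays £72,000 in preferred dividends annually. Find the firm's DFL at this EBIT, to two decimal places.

1.28

Annual interest charges come to £189,900.00.
Pre-tax preferred-dividend burden = £72,000 ÷ (1 − 0.31) = £104,347.83.
DFL = EBIT ÷ [EBIT − I − D_p/(1−t)] = £1,342,000 ÷ [£1,342,000 − £189,900.00 − £104,347.83] = £1,342,000 ÷ £1,047,752.17 = 1.2808.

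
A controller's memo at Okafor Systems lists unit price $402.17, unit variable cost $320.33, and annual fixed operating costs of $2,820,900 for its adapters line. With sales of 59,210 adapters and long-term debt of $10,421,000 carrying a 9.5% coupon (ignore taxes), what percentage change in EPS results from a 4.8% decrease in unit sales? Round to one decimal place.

At 59,210 units, contribution = 59,210 × $81.84 = $4,845,746.40.
Subtracting fixed costs: EBIT = $4,845,746.40 − $2,820,900 = $2,024,846.40.
After interest of $989,995.00, pre-tax earnings = $1,034,851.40.
DCL = total CM / (EBIT − I) = $4,845,746.40 / $1,034,851.40 = 4.6826.
EPS therefore changes by 4.6826 × (-4.8%) = -22.5%.

-22.5%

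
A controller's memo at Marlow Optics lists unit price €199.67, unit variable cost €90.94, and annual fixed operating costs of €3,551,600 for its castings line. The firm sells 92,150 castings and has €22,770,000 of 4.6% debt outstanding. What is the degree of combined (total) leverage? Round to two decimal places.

At 92,150 units, contribution = 92,150 × €108.73 = €10,019,469.50.
EBIT = €10,019,469.50 − €3,551,600 = €6,467,869.50. Interest = €1,047,420.00.
DOL = €10,019,469.50 ÷ €6,467,869.50 = 1.5491; DFL = €6,467,869.50 ÷ €5,420,449.50 = 1.1932.
DCL = DOL × DFL = 1.5491 × 1.1932 = 1.8484.

1.85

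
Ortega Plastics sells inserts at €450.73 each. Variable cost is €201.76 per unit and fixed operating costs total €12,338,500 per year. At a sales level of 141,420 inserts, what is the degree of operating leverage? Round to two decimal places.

1.54

Contribution at this volume is 141,420 × €248.97 = €35,209,337.40.
Subtracting fixed costs: EBIT = €35,209,337.40 − €12,338,500 = €22,870,837.40.
Degree of operating leverage = €35,209,337.40 / €22,870,837.40 = 1.5395.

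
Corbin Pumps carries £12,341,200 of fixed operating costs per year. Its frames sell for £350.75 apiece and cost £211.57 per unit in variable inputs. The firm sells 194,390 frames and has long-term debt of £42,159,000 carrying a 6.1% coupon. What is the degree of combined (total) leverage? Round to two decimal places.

Contribution at this volume is 194,390 × £139.18 = £27,055,200.20.
Operating income = contribution − fixed costs = £27,055,200.20 − £12,341,200 = £14,714,000.20. Interest = £2,571,699.00, so EBIT − I = £12,142,301.20.
Degree of total leverage = total CM / (EBIT − interest) = £27,055,200.20 / £12,142,301.20 = 2.2282.

2.23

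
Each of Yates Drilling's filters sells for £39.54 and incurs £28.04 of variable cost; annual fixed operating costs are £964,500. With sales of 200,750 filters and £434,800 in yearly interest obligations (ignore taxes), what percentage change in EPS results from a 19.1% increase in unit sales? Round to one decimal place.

+48.5%

Total contribution margin = 200,750 × £11.50 = £2,308,625.00.
Operating income = contribution − fixed costs = £2,308,625.00 − £964,500 = £1,344,125.00.
After interest of £434,800.00, pre-tax earnings = £909,325.00.
DCL = total CM / (EBIT − I) = £2,308,625.00 / £909,325.00 = 2.5388.
%ΔEPS = DCL × %ΔSales = 2.5388 × +19.1% = +48.5%.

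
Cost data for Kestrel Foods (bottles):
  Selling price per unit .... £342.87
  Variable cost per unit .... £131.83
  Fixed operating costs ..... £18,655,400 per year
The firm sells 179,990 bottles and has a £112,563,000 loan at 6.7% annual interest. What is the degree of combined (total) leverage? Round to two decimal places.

Contribution at this volume is 179,990 × £211.04 = £37,985,089.60.
Operating income = contribution − fixed costs = £37,985,089.60 − £18,655,400 = £19,329,689.60. Interest = £7,541,721.00.
DOL = £37,985,089.60 ÷ £19,329,689.60 = 1.9651; DFL = £19,329,689.60 ÷ £11,787,968.60 = 1.6398.
Combined leverage = 1.9651 × 1.6398 = 3.2224.

3.22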